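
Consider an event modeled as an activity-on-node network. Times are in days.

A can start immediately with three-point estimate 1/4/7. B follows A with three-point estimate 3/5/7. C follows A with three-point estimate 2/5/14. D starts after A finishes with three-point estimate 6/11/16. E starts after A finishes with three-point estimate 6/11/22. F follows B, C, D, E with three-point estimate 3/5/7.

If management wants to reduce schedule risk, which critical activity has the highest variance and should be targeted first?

te_A = (1 + 4·4 + 7)/6 = 24/6 = 4; σ²_A = ((7−1)/6)² = 1.000
te_B = (3 + 4·5 + 7)/6 = 30/6 = 5; σ²_B = ((7−3)/6)² = 0.444
te_C = (2 + 4·5 + 14)/6 = 36/6 = 6; σ²_C = ((14−2)/6)² = 4.000
te_D = (6 + 4·11 + 16)/6 = 66/6 = 11; σ²_D = ((16−6)/6)² = 2.778
te_E = (6 + 4·11 + 22)/6 = 72/6 = 12; σ²_E = ((22−6)/6)² = 7.111
te_F = (3 + 4·5 + 7)/6 = 30/6 = 5; σ²_F = ((7−3)/6)² = 0.444

Forward pass:
ES_A = 0; EF_A = 4
ES_B = 4; EF_B = 4+5 = 9
ES_C = 4; EF_C = 4+6 = 10
ES_D = 4; EF_D = 4+11 = 15
ES_E = 4; EF_E = 4+12 = 16
ES_F = max(EF_B=9, EF_C=10, EF_D=15, EF_E=16) = 16; EF_F = 16+5 = 21
Expected project duration μ = 21 days. Critical path: A → E → F.

Variances on critical path: σ²_A=1.000, σ²_E=7.111, σ²_F=0.444.
Largest is σ²_E = 7.111.

E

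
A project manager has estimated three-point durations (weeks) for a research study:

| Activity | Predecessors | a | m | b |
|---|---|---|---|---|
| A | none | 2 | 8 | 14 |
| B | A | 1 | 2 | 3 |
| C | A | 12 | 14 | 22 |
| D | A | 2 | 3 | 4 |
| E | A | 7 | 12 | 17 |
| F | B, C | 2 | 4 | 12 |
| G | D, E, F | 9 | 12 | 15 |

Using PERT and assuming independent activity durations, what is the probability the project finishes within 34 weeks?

0.032

te_A = (2 + 4·8 + 14)/6 = 48/6 = 8; σ²_A = ((14−2)/6)² = 4.000
te_B = (1 + 4·2 + 3)/6 = 12/6 = 2; σ²_B = ((3−1)/6)² = 0.111
te_C = (12 + 4·14 + 22)/6 = 90/6 = 15; σ²_C = ((22−12)/6)² = 2.778
te_D = (2 + 4·3 + 4)/6 = 18/6 = 3; σ²_D = ((4−2)/6)² = 0.111
te_E = (7 + 4·12 + 17)/6 = 72/6 = 12; σ²_E = ((17−7)/6)² = 2.778
te_F = (2 + 4·4 + 12)/6 = 30/6 = 5; σ²_F = ((12−2)/6)² = 2.778
te_G = (9 + 4·12 + 15)/6 = 72/6 = 12; σ²_G = ((15−9)/6)² = 1.000

Forward pass:
ES_A = 0; EF_A = 8
ES_B = 8; EF_B = 8+2 = 10
ES_C = 8; EF_C = 8+15 = 23
ES_D = 8; EF_D = 8+3 = 11
ES_E = 8; EF_E = 8+12 = 20
ES_F = max(EF_B=10, EF_C=23) = 23; EF_F = 23+5 = 28
ES_G = max(EF_D=11, EF_E=20, EF_F=28) = 28; EF_G = 28+12 = 40
Expected project duration μ = 40 weeks. Critical path: A → C → F → G.

Variance along critical path = 4.000 + 2.778 + 2.778 + 1.000 = 10.556; σ = √10.556 = 3.249 weeks.
Z = (34 − 40) / 3.249 = -1.847
P(T ≤ 34) = Φ(-1.847) ≈ 0.032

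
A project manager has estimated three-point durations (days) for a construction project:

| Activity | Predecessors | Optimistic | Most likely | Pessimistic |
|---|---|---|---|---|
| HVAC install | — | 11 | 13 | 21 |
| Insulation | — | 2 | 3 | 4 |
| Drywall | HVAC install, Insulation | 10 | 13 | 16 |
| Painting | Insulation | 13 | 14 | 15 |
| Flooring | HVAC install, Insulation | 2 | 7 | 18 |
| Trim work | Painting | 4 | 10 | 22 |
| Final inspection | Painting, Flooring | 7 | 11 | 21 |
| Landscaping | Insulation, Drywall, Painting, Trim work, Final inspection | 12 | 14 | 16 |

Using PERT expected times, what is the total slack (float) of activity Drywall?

te_HVAC install = (11 + 4·13 + 21)/6 = 84/6 = 14
te_Insulation = (2 + 4·3 + 4)/6 = 18/6 = 3
te_Drywall = (10 + 4·13 + 16)/6 = 78/6 = 13
te_Painting = (13 + 4·14 + 15)/6 = 84/6 = 14
te_Flooring = (2 + 4·7 + 18)/6 = 48/6 = 8
te_Trim work = (4 + 4·10 + 22)/6 = 66/6 = 11
te_Final inspection = (7 + 4·11 + 21)/6 = 72/6 = 12
te_Landscaping = (12 + 4·14 + 16)/6 = 84/6 = 14

Forward pass:
ES_HVAC install = 0; EF_HVAC install = 14
ES_Insulation = 0; EF_Insulation = 3
ES_Drywall = max(EF_HVAC install=14, EF_Insulation=3) = 14; EF_Drywall = 14+13 = 27
ES_Painting = 3; EF_Painting = 3+14 = 17
ES_Flooring = max(EF_HVAC install=14, EF_Insulation=3) = 14; EF_Flooring = 14+8 = 22
ES_Trim work = 17; EF_Trim work = 17+11 = 28
ES_Final inspection = max(EF_Painting=17, EF_Flooring=22) = 22; EF_Final inspection = 22+12 = 34
ES_Landscaping = max(EF_Insulation=3, EF_Drywall=27, EF_Painting=17, EF_Trim work=28, EF_Final inspection=34) = 34; EF_Landscaping = 34+14 = 48
Expected project duration μ = 48 days. Critical path: HVAC install → Flooring → Final inspection → Landscaping.

Backward pass:
LF_Landscaping = 48; LS_Landscaping = 48−14 = 34
LF_Final inspection = LS_Landscaping = 34; LS_Final inspection = 34−12 = 22
LF_Trim work = LS_Landscaping = 34; LS_Trim work = 34−11 = 23
LF_Flooring = LS_Final inspection = 22; LS_Flooring = 22−8 = 14
LF_Painting = min(LS_Trim work=23, LS_Final inspection=22, LS_Landscaping=34) = 22; LS_Painting = 22−14 = 8
LF_Drywall = LS_Landscaping = 34; LS_Drywall = 34−13 = 21
LF_Insulation = min(LS_Drywall=21, LS_Painting=8, LS_Flooring=14, LS_Landscaping=34) = 8; LS_Insulation = 8−3 = 5
LF_HVAC install = min(LS_Drywall=21, LS_Flooring=14) = 14; LS_HVAC install = 14−14 = 0
Slack_Drywall = LS_Drywall − ES_Drywall = 21 − 14 = 7

7 days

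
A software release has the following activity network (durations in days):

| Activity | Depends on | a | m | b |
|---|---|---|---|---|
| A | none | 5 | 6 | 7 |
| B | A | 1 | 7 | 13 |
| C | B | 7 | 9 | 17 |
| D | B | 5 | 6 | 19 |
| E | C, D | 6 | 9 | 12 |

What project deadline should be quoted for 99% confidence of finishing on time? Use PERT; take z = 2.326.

te_A = (5 + 4·6 + 7)/6 = 36/6 = 6; σ²_A = ((7−5)/6)² = 0.111
te_B = (1 + 4·7 + 13)/6 = 42/6 = 7; σ²_B = ((13−1)/6)² = 4.000
te_C = (7 + 4·9 + 17)/6 = 60/6 = 10; σ²_C = ((17−7)/6)² = 2.778
te_D = (5 + 4·6 + 19)/6 = 48/6 = 8; σ²_D = ((19−5)/6)² = 5.444
te_E = (6 + 4·9 + 12)/6 = 54/6 = 9; σ²_E = ((12−6)/6)² = 1.000

Forward pass:
ES_A = 0; EF_A = 6
ES_B = 6; EF_B = 6+7 = 13
ES_C = 13; EF_C = 13+10 = 23
ES_D = 13; EF_D = 13+8 = 21
ES_E = max(EF_C=23, EF_D=21) = 23; EF_E = 23+9 = 32
Expected project duration μ = 32 days. Critical path: A → B → C → E.

Variance along critical path = 0.111 + 4.000 + 2.778 + 1.000 = 7.889; σ = 2.809 days.
D = μ + z·σ = 32 + 2.326·2.809 = 38.5 days

38.5 days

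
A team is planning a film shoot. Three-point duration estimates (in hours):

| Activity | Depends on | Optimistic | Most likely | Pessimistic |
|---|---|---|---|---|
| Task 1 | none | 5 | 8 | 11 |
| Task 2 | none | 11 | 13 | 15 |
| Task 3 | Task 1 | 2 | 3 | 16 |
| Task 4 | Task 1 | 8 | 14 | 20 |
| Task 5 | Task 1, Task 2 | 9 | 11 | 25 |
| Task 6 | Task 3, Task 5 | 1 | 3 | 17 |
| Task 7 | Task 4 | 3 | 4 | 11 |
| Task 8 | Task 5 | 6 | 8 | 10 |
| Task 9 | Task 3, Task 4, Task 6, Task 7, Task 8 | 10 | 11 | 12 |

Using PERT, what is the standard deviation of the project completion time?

te_Task 1 = (5 + 4·8 + 11)/6 = 48/6 = 8; σ²_Task 1 = ((11−5)/6)² = 1.000
te_Task 2 = (11 + 4·13 + 15)/6 = 78/6 = 13; σ²_Task 2 = ((15−11)/6)² = 0.444
te_Task 3 = (2 + 4·3 + 16)/6 = 30/6 = 5; σ²_Task 3 = ((16−2)/6)² = 5.444
te_Task 4 = (8 + 4·14 + 20)/6 = 84/6 = 14; σ²_Task 4 = ((20−8)/6)² = 4.000
te_Task 5 = (9 + 4·11 + 25)/6 = 78/6 = 13; σ²_Task 5 = ((25−9)/6)² = 7.111
te_Task 6 = (1 + 4·3 + 17)/6 = 30/6 = 5; σ²_Task 6 = ((17−1)/6)² = 7.111
te_Task 7 = (3 + 4·4 + 11)/6 = 30/6 = 5; σ²_Task 7 = ((11−3)/6)² = 1.778
te_Task 8 = (6 + 4·8 + 10)/6 = 48/6 = 8; σ²_Task 8 = ((10−6)/6)² = 0.444
te_Task 9 = (10 + 4·11 + 12)/6 = 66/6 = 11; σ²_Task 9 = ((12−10)/6)² = 0.111

Forward pass:
ES_Task 1 = 0; EF_Task 1 = 8
ES_Task 2 = 0; EF_Task 2 = 13
ES_Task 3 = 8; EF_Task 3 = 8+5 = 13
ES_Task 4 = 8; EF_Task 4 = 8+14 = 22
ES_Task 5 = max(EF_Task 1=8, EF_Task 2=13) = 13; EF_Task 5 = 13+13 = 26
ES_Task 6 = max(EF_Task 3=13, EF_Task 5=26) = 26; EF_Task 6 = 26+5 = 31
ES_Task 7 = 22; EF_Task 7 = 22+5 = 27
ES_Task 8 = 26; EF_Task 8 = 26+8 = 34
ES_Task 9 = max(EF_Task 3=13, EF_Task 4=22, EF_Task 6=31, EF_Task 7=27, EF_Task 8=34) = 34; EF_Task 9 = 34+11 = 45
Expected project duration μ = 45 hours. Critical path: Task 2 → Task 5 → Task 8 → Task 9.

Variance along critical path = 0.444 + 7.111 + 0.444 + 0.111 = 8.111
σ = √8.111 = 2.848 hours

2.85 hours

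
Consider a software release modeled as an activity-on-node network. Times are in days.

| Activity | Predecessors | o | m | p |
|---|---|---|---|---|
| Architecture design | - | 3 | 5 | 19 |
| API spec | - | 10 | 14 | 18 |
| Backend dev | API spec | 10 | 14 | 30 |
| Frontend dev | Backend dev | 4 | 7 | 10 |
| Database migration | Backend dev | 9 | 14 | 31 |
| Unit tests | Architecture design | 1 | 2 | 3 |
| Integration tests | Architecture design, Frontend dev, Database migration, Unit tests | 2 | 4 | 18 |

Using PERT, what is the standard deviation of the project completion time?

te_Architecture design = (3 + 4·5 + 19)/6 = 42/6 = 7; σ²_Architecture design = ((19−3)/6)² = 7.111
te_API spec = (10 + 4·14 + 18)/6 = 84/6 = 14; σ²_API spec = ((18−10)/6)² = 1.778
te_Backend dev = (10 + 4·14 + 30)/6 = 96/6 = 16; σ²_Backend dev = ((30−10)/6)² = 11.111
te_Frontend dev = (4 + 4·7 + 10)/6 = 42/6 = 7; σ²_Frontend dev = ((10−4)/6)² = 1.000
te_Database migration = (9 + 4·14 + 31)/6 = 96/6 = 16; σ²_Database migration = ((31−9)/6)² = 13.444
te_Unit tests = (1 + 4·2 + 3)/6 = 12/6 = 2; σ²_Unit tests = ((3−1)/6)² = 0.111
te_Integration tests = (2 + 4·4 + 18)/6 = 36/6 = 6; σ²_Integration tests = ((18−2)/6)² = 7.111

Forward pass:
ES_Architecture design = 0; EF_Architecture design = 7
ES_API spec = 0; EF_API spec = 14
ES_Backend dev = 14; EF_Backend dev = 14+16 = 30
ES_Frontend dev = 30; EF_Frontend dev = 30+7 = 37
ES_Database migration = 30; EF_Database migration = 30+16 = 46
ES_Unit tests = 7; EF_Unit tests = 7+2 = 9
ES_Integration tests = max(EF_Architecture design=7, EF_Frontend dev=37, EF_Database migration=46, EF_Unit tests=9) = 46; EF_Integration tests = 46+6 = 52
Expected project duration μ = 52 days. Critical path: API spec → Backend dev → Database migration → Integration tests.

Variance along critical path = 1.778 + 11.111 + 13.444 + 7.111 = 33.444
σ = √33.444 = 5.783 days

5.78 days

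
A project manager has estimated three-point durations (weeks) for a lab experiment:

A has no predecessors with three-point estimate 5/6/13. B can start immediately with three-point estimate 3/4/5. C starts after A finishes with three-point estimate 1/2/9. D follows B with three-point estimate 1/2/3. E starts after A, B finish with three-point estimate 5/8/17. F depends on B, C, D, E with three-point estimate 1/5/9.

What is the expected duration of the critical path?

21 weeks

te_A = (5 + 4·6 + 13)/6 = 42/6 = 7
te_B = (3 + 4·4 + 5)/6 = 24/6 = 4
te_C = (1 + 4·2 + 9)/6 = 18/6 = 3
te_D = (1 + 4·2 + 3)/6 = 12/6 = 2
te_E = (5 + 4·8 + 17)/6 = 54/6 = 9
te_F = (1 + 4·5 + 9)/6 = 30/6 = 5

Forward pass:
ES_A = 0; EF_A = 7
ES_B = 0; EF_B = 4
ES_C = 7; EF_C = 7+3 = 10
ES_D = 4; EF_D = 4+2 = 6
ES_E = max(EF_A=7, EF_B=4) = 7; EF_E = 7+9 = 16
ES_F = max(EF_B=4, EF_C=10, EF_D=6, EF_E=16) = 16; EF_F = 16+5 = 21
Expected project duration μ = 21 weeks. Critical path: A → E → F.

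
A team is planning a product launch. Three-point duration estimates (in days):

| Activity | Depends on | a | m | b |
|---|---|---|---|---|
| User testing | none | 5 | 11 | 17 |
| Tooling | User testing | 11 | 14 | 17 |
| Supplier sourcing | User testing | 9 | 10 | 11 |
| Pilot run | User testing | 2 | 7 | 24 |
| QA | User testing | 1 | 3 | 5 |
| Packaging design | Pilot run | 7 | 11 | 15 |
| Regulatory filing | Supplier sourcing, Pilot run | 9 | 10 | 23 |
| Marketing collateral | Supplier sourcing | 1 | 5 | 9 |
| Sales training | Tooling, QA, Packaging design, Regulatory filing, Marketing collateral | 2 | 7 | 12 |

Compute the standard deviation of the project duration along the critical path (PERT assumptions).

te_User testing = (5 + 4·11 + 17)/6 = 66/6 = 11; σ²_User testing = ((17−5)/6)² = 4.000
te_Tooling = (11 + 4·14 + 17)/6 = 84/6 = 14; σ²_Tooling = ((17−11)/6)² = 1.000
te_Supplier sourcing = (9 + 4·10 + 11)/6 = 60/6 = 10; σ²_Supplier sourcing = ((11−9)/6)² = 0.111
te_Pilot run = (2 + 4·7 + 24)/6 = 54/6 = 9; σ²_Pilot run = ((24−2)/6)² = 13.444
te_QA = (1 + 4·3 + 5)/6 = 18/6 = 3; σ²_QA = ((5−1)/6)² = 0.444
te_Packaging design = (7 + 4·11 + 15)/6 = 66/6 = 11; σ²_Packaging design = ((15−7)/6)² = 1.778
te_Regulatory filing = (9 + 4·10 + 23)/6 = 72/6 = 12; σ²_Regulatory filing = ((23−9)/6)² = 5.444
te_Marketing collateral = (1 + 4·5 + 9)/6 = 30/6 = 5; σ²_Marketing collateral = ((9−1)/6)² = 1.778
te_Sales training = (2 + 4·7 + 12)/6 = 42/6 = 7; σ²_Sales training = ((12−2)/6)² = 2.778

Forward pass:
ES_User testing = 0; EF_User testing = 11
ES_Tooling = 11; EF_Tooling = 11+14 = 25
ES_Supplier sourcing = 11; EF_Supplier sourcing = 11+10 = 21
ES_Pilot run = 11; EF_Pilot run = 11+9 = 20
ES_QA = 11; EF_QA = 11+3 = 14
ES_Packaging design = 20; EF_Packaging design = 20+11 = 31
ES_Regulatory filing = max(EF_Supplier sourcing=21, EF_Pilot run=20) = 21; EF_Regulatory filing = 21+12 = 33
ES_Marketing collateral = 21; EF_Marketing collateral = 21+5 = 26
ES_Sales training = max(EF_Tooling=25, EF_QA=14, EF_Packaging design=31, EF_Regulatory filing=33, EF_Marketing collateral=26) = 33; EF_Sales training = 33+7 = 40
Expected project duration μ = 40 days. Critical path: User testing → Supplier sourcing → Regulatory filing → Sales training.

Variance along critical path = 4.000 + 0.111 + 5.444 + 2.778 = 12.333
σ = √12.333 = 3.512 days

3.51 days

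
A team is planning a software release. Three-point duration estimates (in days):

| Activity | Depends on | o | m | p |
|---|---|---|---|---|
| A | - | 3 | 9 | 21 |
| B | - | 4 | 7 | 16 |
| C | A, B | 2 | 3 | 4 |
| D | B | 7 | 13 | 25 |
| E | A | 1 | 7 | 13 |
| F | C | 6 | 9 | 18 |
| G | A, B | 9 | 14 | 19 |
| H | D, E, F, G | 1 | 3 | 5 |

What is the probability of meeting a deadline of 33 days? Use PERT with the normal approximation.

0.957

te_A = (3 + 4·9 + 21)/6 = 60/6 = 10; σ²_A = ((21−3)/6)² = 9.000
te_B = (4 + 4·7 + 16)/6 = 48/6 = 8; σ²_B = ((16−4)/6)² = 4.000
te_C = (2 + 4·3 + 4)/6 = 18/6 = 3; σ²_C = ((4−2)/6)² = 0.111
te_D = (7 + 4·13 + 25)/6 = 84/6 = 14; σ²_D = ((25−7)/6)² = 9.000
te_E = (1 + 4·7 + 13)/6 = 42/6 = 7; σ²_E = ((13−1)/6)² = 4.000
te_F = (6 + 4·9 + 18)/6 = 60/6 = 10; σ²_F = ((18−6)/6)² = 4.000
te_G = (9 + 4·14 + 19)/6 = 84/6 = 14; σ²_G = ((19−9)/6)² = 2.778
te_H = (1 + 4·3 + 5)/6 = 18/6 = 3; σ²_H = ((5−1)/6)² = 0.444

Forward pass:
ES_A = 0; EF_A = 10
ES_B = 0; EF_B = 8
ES_C = max(EF_A=10, EF_B=8) = 10; EF_C = 10+3 = 13
ES_D = 8; EF_D = 8+14 = 22
ES_E = 10; EF_E = 10+7 = 17
ES_F = 13; EF_F = 13+10 = 23
ES_G = max(EF_A=10, EF_B=8) = 10; EF_G = 10+14 = 24
ES_H = max(EF_D=22, EF_E=17, EF_F=23, EF_G=24) = 24; EF_H = 24+3 = 27
Expected project duration μ = 27 days. Critical path: A → G → H.

Variance along critical path = 9.000 + 2.778 + 0.444 = 12.222; σ = √12.222 = 3.496 days.
Z = (33 − 27) / 3.496 = 1.716
P(T ≤ 33) = Φ(1.716) ≈ 0.957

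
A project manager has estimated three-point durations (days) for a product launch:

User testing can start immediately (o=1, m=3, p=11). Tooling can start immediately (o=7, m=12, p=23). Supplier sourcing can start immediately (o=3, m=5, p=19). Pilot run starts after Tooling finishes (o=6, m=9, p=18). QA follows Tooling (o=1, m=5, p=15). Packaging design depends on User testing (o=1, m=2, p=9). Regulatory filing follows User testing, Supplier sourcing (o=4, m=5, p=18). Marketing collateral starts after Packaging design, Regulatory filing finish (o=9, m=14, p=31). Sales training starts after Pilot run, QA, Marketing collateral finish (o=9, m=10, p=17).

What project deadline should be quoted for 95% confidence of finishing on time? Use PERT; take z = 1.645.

te_User testing = (1 + 4·3 + 11)/6 = 24/6 = 4; σ²_User testing = ((11−1)/6)² = 2.778
te_Tooling = (7 + 4·12 + 23)/6 = 78/6 = 13; σ²_Tooling = ((23−7)/6)² = 7.111
te_Supplier sourcing = (3 + 4·5 + 19)/6 = 42/6 = 7; σ²_Supplier sourcing = ((19−3)/6)² = 7.111
te_Pilot run = (6 + 4·9 + 18)/6 = 60/6 = 10; σ²_Pilot run = ((18−6)/6)² = 4.000
te_QA = (1 + 4·5 + 15)/6 = 36/6 = 6; σ²_QA = ((15−1)/6)² = 5.444
te_Packaging design = (1 + 4·2 + 9)/6 = 18/6 = 3; σ²_Packaging design = ((9−1)/6)² = 1.778
te_Regulatory filing = (4 + 4·5 + 18)/6 = 42/6 = 7; σ²_Regulatory filing = ((18−4)/6)² = 5.444
te_Marketing collateral = (9 + 4·14 + 31)/6 = 96/6 = 16; σ²_Marketing collateral = ((31−9)/6)² = 13.444
te_Sales training = (9 + 4·10 + 17)/6 = 66/6 = 11; σ²_Sales training = ((17−9)/6)² = 1.778

Forward pass:
ES_User testing = 0; EF_User testing = 4
ES_Tooling = 0; EF_Tooling = 13
ES_Supplier sourcing = 0; EF_Supplier sourcing = 7
ES_Pilot run = 13; EF_Pilot run = 13+10 = 23
ES_QA = 13; EF_QA = 13+6 = 19
ES_Packaging design = 4; EF_Packaging design = 4+3 = 7
ES_Regulatory filing = max(EF_User testing=4, EF_Supplier sourcing=7) = 7; EF_Regulatory filing = 7+7 = 14
ES_Marketing collateral = max(EF_Packaging design=7, EF_Regulatory filing=14) = 14; EF_Marketing collateral = 14+16 = 30
ES_Sales training = max(EF_Pilot run=23, EF_QA=19, EF_Marketing collateral=30) = 30; EF_Sales training = 30+11 = 41
Expected project duration μ = 41 days. Critical path: Supplier sourcing → Regulatory filing → Marketing collateral → Sales training.

Variance along critical path = 7.111 + 5.444 + 13.444 + 1.778 = 27.778; σ = 5.270 days.
D = μ + z·σ = 41 + 1.645·5.270 = 49.7 days

49.7 days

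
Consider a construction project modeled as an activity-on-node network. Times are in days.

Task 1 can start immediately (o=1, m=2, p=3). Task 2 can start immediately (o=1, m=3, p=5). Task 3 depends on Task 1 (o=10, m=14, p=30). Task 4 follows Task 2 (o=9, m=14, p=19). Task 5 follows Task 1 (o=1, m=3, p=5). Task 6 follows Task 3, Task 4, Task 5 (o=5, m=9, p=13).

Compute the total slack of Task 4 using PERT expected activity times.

te_Task 1 = (1 + 4·2 + 3)/6 = 12/6 = 2
te_Task 2 = (1 + 4·3 + 5)/6 = 18/6 = 3
te_Task 3 = (10 + 4·14 + 30)/6 = 96/6 = 16
te_Task 4 = (9 + 4·14 + 19)/6 = 84/6 = 14
te_Task 5 = (1 + 4·3 + 5)/6 = 18/6 = 3
te_Task 6 = (5 + 4·9 + 13)/6 = 54/6 = 9

Forward pass:
ES_Task 1 = 0; EF_Task 1 = 2
ES_Task 2 = 0; EF_Task 2 = 3
ES_Task 3 = 2; EF_Task 3 = 2+16 = 18
ES_Task 4 = 3; EF_Task 4 = 3+14 = 17
ES_Task 5 = 2; EF_Task 5 = 2+3 = 5
ES_Task 6 = max(EF_Task 3=18, EF_Task 4=17, EF_Task 5=5) = 18; EF_Task 6 = 18+9 = 27
Expected project duration μ = 27 days. Critical path: Task 1 → Task 3 → Task 6.

Backward pass:
LF_Task 6 = 27; LS_Task 6 = 27−9 = 18
LF_Task 5 = LS_Task 6 = 18; LS_Task 5 = 18−3 = 15
LF_Task 4 = LS_Task 6 = 18; LS_Task 4 = 18−14 = 4
LF_Task 3 = LS_Task 6 = 18; LS_Task 3 = 18−16 = 2
LF_Task 2 = LS_Task 4 = 4; LS_Task 2 = 4−3 = 1
LF_Task 1 = min(LS_Task 3=2, LS_Task 5=15) = 2; LS_Task 1 = 2−2 = 0
Slack_Task 4 = LS_Task 4 − ES_Task 4 = 4 − 3 = 1

1 days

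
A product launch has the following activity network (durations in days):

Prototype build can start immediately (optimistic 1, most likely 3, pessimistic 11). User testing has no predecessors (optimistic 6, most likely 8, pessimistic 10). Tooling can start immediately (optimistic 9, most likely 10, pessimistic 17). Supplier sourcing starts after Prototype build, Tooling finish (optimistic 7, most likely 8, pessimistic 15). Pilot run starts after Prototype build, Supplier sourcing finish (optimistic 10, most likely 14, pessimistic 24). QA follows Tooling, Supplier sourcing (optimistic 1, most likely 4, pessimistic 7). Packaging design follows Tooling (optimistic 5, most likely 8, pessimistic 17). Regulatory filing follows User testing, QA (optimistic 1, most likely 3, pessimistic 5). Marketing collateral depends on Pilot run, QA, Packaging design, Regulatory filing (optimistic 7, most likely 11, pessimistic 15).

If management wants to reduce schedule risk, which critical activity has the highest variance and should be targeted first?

te_Prototype build = (1 + 4·3 + 11)/6 = 24/6 = 4; σ²_Prototype build = ((11−1)/6)² = 2.778
te_User testing = (6 + 4·8 + 10)/6 = 48/6 = 8; σ²_User testing = ((10−6)/6)² = 0.444
te_Tooling = (9 + 4·10 + 17)/6 = 66/6 = 11; σ²_Tooling = ((17−9)/6)² = 1.778
te_Supplier sourcing = (7 + 4·8 + 15)/6 = 54/6 = 9; σ²_Supplier sourcing = ((15−7)/6)² = 1.778
te_Pilot run = (10 + 4·14 + 24)/6 = 90/6 = 15; σ²_Pilot run = ((24−10)/6)² = 5.444
te_QA = (1 + 4·4 + 7)/6 = 24/6 = 4; σ²_QA = ((7−1)/6)² = 1.000
te_Packaging design = (5 + 4·8 + 17)/6 = 54/6 = 9; σ²_Packaging design = ((17−5)/6)² = 4.000
te_Regulatory filing = (1 + 4·3 + 5)/6 = 18/6 = 3; σ²_Regulatory filing = ((5−1)/6)² = 0.444
te_Marketing collateral = (7 + 4·11 + 15)/6 = 66/6 = 11; σ²_Marketing collateral = ((15−7)/6)² = 1.778

Forward pass:
ES_Prototype build = 0; EF_Prototype build = 4
ES_User testing = 0; EF_User testing = 8
ES_Tooling = 0; EF_Tooling = 11
ES_Supplier sourcing = max(EF_Prototype build=4, EF_Tooling=11) = 11; EF_Supplier sourcing = 11+9 = 20
ES_Pilot run = max(EF_Prototype build=4, EF_Supplier sourcing=20) = 20; EF_Pilot run = 20+15 = 35
ES_QA = max(EF_Tooling=11, EF_Supplier sourcing=20) = 20; EF_QA = 20+4 = 24
ES_Packaging design = 11; EF_Packaging design = 11+9 = 20
ES_Regulatory filing = max(EF_User testing=8, EF_QA=24) = 24; EF_Regulatory filing = 24+3 = 27
ES_Marketing collateral = max(EF_Pilot run=35, EF_QA=24, EF_Packaging design=20, EF_Regulatory filing=27) = 35; EF_Marketing collateral = 35+11 = 46
Expected project duration μ = 46 days. Critical path: Tooling → Supplier sourcing → Pilot run → Marketing collateral.

Variances on critical path: σ²_Tooling=1.778, σ²_Supplier sourcing=1.778, σ²_Pilot run=5.444, σ²_Marketing collateral=1.778.
Largest is σ²_Pilot run = 5.444.

Pilot run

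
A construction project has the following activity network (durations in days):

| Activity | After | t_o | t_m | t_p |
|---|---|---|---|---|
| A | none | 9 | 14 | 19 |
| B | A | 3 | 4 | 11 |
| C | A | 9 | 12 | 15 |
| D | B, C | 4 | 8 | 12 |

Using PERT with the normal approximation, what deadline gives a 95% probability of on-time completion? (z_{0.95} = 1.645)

37.9 days

te_A = (9 + 4·14 + 19)/6 = 84/6 = 14; σ²_A = ((19−9)/6)² = 2.778
te_B = (3 + 4·4 + 11)/6 = 30/6 = 5; σ²_B = ((11−3)/6)² = 1.778
te_C = (9 + 4·12 + 15)/6 = 72/6 = 12; σ²_C = ((15−9)/6)² = 1.000
te_D = (4 + 4·8 + 12)/6 = 48/6 = 8; σ²_D = ((12−4)/6)² = 1.778

Forward pass:
ES_A = 0; EF_A = 14
ES_B = 14; EF_B = 14+5 = 19
ES_C = 14; EF_C = 14+12 = 26
ES_D = max(EF_B=19, EF_C=26) = 26; EF_D = 26+8 = 34
Expected project duration μ = 34 days. Critical path: A → C → D.

Variance along critical path = 2.778 + 1.000 + 1.778 = 5.556; σ = 2.357 days.
D = μ + z·σ = 34 + 1.645·2.357 = 37.9 days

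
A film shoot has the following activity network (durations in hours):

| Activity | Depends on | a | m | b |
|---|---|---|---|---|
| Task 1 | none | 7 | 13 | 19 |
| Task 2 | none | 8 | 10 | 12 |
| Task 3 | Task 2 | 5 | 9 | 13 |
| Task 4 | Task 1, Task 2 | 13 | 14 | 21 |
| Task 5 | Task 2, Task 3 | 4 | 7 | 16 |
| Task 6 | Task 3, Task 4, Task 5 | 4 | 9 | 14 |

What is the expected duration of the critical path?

37 hours

te_Task 1 = (7 + 4·13 + 19)/6 = 78/6 = 13
te_Task 2 = (8 + 4·10 + 12)/6 = 60/6 = 10
te_Task 3 = (5 + 4·9 + 13)/6 = 54/6 = 9
te_Task 4 = (13 + 4·14 + 21)/6 = 90/6 = 15
te_Task 5 = (4 + 4·7 + 16)/6 = 48/6 = 8
te_Task 6 = (4 + 4·9 + 14)/6 = 54/6 = 9

Forward pass:
ES_Task 1 = 0; EF_Task 1 = 13
ES_Task 2 = 0; EF_Task 2 = 10
ES_Task 3 = 10; EF_Task 3 = 10+9 = 19
ES_Task 4 = max(EF_Task 1=13, EF_Task 2=10) = 13; EF_Task 4 = 13+15 = 28
ES_Task 5 = max(EF_Task 2=10, EF_Task 3=19) = 19; EF_Task 5 = 19+8 = 27
ES_Task 6 = max(EF_Task 3=19, EF_Task 4=28, EF_Task 5=27) = 28; EF_Task 6 = 28+9 = 37
Expected project duration μ = 37 hours. Critical path: Task 1 → Task 4 → Task 6.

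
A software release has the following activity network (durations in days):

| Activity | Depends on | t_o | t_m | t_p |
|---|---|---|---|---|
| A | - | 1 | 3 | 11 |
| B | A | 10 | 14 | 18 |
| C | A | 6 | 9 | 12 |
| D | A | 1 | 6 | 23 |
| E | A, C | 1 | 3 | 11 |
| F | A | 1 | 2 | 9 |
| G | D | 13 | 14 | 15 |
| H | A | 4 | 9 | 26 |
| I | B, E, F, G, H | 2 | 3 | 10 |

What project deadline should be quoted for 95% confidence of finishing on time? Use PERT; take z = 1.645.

37.0 days

te_A = (1 + 4·3 + 11)/6 = 24/6 = 4; σ²_A = ((11−1)/6)² = 2.778
te_B = (10 + 4·14 + 18)/6 = 84/6 = 14; σ²_B = ((18−10)/6)² = 1.778
te_C = (6 + 4·9 + 12)/6 = 54/6 = 9; σ²_C = ((12−6)/6)² = 1.000
te_D = (1 + 4·6 + 23)/6 = 48/6 = 8; σ²_D = ((23−1)/6)² = 13.444
te_E = (1 + 4·3 + 11)/6 = 24/6 = 4; σ²_E = ((11−1)/6)² = 2.778
te_F = (1 + 4·2 + 9)/6 = 18/6 = 3; σ²_F = ((9−1)/6)² = 1.778
te_G = (13 + 4·14 + 15)/6 = 84/6 = 14; σ²_G = ((15−13)/6)² = 0.111
te_H = (4 + 4·9 + 26)/6 = 66/6 = 11; σ²_H = ((26−4)/6)² = 13.444
te_I = (2 + 4·3 + 10)/6 = 24/6 = 4; σ²_I = ((10−2)/6)² = 1.778

Forward pass:
ES_A = 0; EF_A = 4
ES_B = 4; EF_B = 4+14 = 18
ES_C = 4; EF_C = 4+9 = 13
ES_D = 4; EF_D = 4+8 = 12
ES_E = max(EF_A=4, EF_C=13) = 13; EF_E = 13+4 = 17
ES_F = 4; EF_F = 4+3 = 7
ES_G = 12; EF_G = 12+14 = 26
ES_H = 4; EF_H = 4+11 = 15
ES_I = max(EF_B=18, EF_E=17, EF_F=7, EF_G=26, EF_H=15) = 26; EF_I = 26+4 = 30
Expected project duration μ = 30 days. Critical path: A → D → G → I.

Variance along critical path = 2.778 + 13.444 + 0.111 + 1.778 = 18.111; σ = 4.256 days.
D = μ + z·σ = 30 + 1.645·4.256 = 37.0 days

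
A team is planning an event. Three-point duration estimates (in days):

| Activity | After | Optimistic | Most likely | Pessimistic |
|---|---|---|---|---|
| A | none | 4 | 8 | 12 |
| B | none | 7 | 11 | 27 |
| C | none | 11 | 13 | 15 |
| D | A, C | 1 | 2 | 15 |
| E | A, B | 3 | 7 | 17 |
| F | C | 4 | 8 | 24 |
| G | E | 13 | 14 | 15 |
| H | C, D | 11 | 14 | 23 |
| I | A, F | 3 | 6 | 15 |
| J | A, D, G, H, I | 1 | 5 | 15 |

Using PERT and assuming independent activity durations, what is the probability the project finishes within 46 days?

te_A = (4 + 4·8 + 12)/6 = 48/6 = 8; σ²_A = ((12−4)/6)² = 1.778
te_B = (7 + 4·11 + 27)/6 = 78/6 = 13; σ²_B = ((27−7)/6)² = 11.111
te_C = (11 + 4·13 + 15)/6 = 78/6 = 13; σ²_C = ((15−11)/6)² = 0.444
te_D = (1 + 4·2 + 15)/6 = 24/6 = 4; σ²_D = ((15−1)/6)² = 5.444
te_E = (3 + 4·7 + 17)/6 = 48/6 = 8; σ²_E = ((17−3)/6)² = 5.444
te_F = (4 + 4·8 + 24)/6 = 60/6 = 10; σ²_F = ((24−4)/6)² = 11.111
te_G = (13 + 4·14 + 15)/6 = 84/6 = 14; σ²_G = ((15−13)/6)² = 0.111
te_H = (11 + 4·14 + 23)/6 = 90/6 = 15; σ²_H = ((23−11)/6)² = 4.000
te_I = (3 + 4·6 + 15)/6 = 42/6 = 7; σ²_I = ((15−3)/6)² = 4.000
te_J = (1 + 4·5 + 15)/6 = 36/6 = 6; σ²_J = ((15−1)/6)² = 5.444

Forward pass:
ES_A = 0; EF_A = 8
ES_B = 0; EF_B = 13
ES_C = 0; EF_C = 13
ES_D = max(EF_A=8, EF_C=13) = 13; EF_D = 13+4 = 17
ES_E = max(EF_A=8, EF_B=13) = 13; EF_E = 13+8 = 21
ES_F = 13; EF_F = 13+10 = 23
ES_G = 21; EF_G = 21+14 = 35
ES_H = max(EF_C=13, EF_D=17) = 17; EF_H = 17+15 = 32
ES_I = max(EF_A=8, EF_F=23) = 23; EF_I = 23+7 = 30
ES_J = max(EF_A=8, EF_D=17, EF_G=35, EF_H=32, EF_I=30) = 35; EF_J = 35+6 = 41
Expected project duration μ = 41 days. Critical path: B → E → G → J.

Variance along critical path = 11.111 + 5.444 + 0.111 + 5.444 = 22.111; σ = √22.111 = 4.702 days.
Z = (46 − 41) / 4.702 = 1.063
P(T ≤ 46) = Φ(1.063) ≈ 0.856

0.856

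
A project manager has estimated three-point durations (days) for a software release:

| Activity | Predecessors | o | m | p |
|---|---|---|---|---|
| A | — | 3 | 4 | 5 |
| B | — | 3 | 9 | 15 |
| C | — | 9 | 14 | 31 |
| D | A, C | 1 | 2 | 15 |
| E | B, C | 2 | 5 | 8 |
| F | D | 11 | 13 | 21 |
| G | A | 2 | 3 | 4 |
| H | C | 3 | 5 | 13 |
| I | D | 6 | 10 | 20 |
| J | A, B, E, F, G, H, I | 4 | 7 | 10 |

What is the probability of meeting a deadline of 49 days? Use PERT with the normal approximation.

0.954

te_A = (3 + 4·4 + 5)/6 = 24/6 = 4; σ²_A = ((5−3)/6)² = 0.111
te_B = (3 + 4·9 + 15)/6 = 54/6 = 9; σ²_B = ((15−3)/6)² = 4.000
te_C = (9 + 4·14 + 31)/6 = 96/6 = 16; σ²_C = ((31−9)/6)² = 13.444
te_D = (1 + 4·2 + 15)/6 = 24/6 = 4; σ²_D = ((15−1)/6)² = 5.444
te_E = (2 + 4·5 + 8)/6 = 30/6 = 5; σ²_E = ((8−2)/6)² = 1.000
te_F = (11 + 4·13 + 21)/6 = 84/6 = 14; σ²_F = ((21−11)/6)² = 2.778
te_G = (2 + 4·3 + 4)/6 = 18/6 = 3; σ²_G = ((4−2)/6)² = 0.111
te_H = (3 + 4·5 + 13)/6 = 36/6 = 6; σ²_H = ((13−3)/6)² = 2.778
te_I = (6 + 4·10 + 20)/6 = 66/6 = 11; σ²_I = ((20−6)/6)² = 5.444
te_J = (4 + 4·7 + 10)/6 = 42/6 = 7; σ²_J = ((10−4)/6)² = 1.000

Forward pass:
ES_A = 0; EF_A = 4
ES_B = 0; EF_B = 9
ES_C = 0; EF_C = 16
ES_D = max(EF_A=4, EF_C=16) = 16; EF_D = 16+4 = 20
ES_E = max(EF_B=9, EF_C=16) = 16; EF_E = 16+5 = 21
ES_F = 20; EF_F = 20+14 = 34
ES_G = 4; EF_G = 4+3 = 7
ES_H = 16; EF_H = 16+6 = 22
ES_I = 20; EF_I = 20+11 = 31
ES_J = max(EF_A=4, EF_B=9, EF_E=21, EF_F=34, EF_G=7, EF_H=22, EF_I=31) = 34; EF_J = 34+7 = 41
Expected project duration μ = 41 days. Critical path: C → D → F → J.

Variance along critical path = 13.444 + 5.444 + 2.778 + 1.000 = 22.667; σ = √22.667 = 4.761 days.
Z = (49 − 41) / 4.761 = 1.680
P(T ≤ 49) = Φ(1.680) ≈ 0.954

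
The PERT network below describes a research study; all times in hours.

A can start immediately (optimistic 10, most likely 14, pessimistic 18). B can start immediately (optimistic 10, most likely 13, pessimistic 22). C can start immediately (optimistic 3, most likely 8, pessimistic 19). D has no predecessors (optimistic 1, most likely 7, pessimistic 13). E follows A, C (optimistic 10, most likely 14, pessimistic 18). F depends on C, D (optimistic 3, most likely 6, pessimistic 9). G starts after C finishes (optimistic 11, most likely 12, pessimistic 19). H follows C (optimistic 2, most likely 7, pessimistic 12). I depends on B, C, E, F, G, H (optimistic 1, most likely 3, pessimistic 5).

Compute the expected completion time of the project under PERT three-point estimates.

te_A = (10 + 4·14 + 18)/6 = 84/6 = 14
te_B = (10 + 4·13 + 22)/6 = 84/6 = 14
te_C = (3 + 4·8 + 19)/6 = 54/6 = 9
te_D = (1 + 4·7 + 13)/6 = 42/6 = 7
te_E = (10 + 4·14 + 18)/6 = 84/6 = 14
te_F = (3 + 4·6 + 9)/6 = 36/6 = 6
te_G = (11 + 4·12 + 19)/6 = 78/6 = 13
te_H = (2 + 4·7 + 12)/6 = 42/6 = 7
te_I = (1 + 4·3 + 5)/6 = 18/6 = 3

Forward pass:
ES_A = 0; EF_A = 14
ES_B = 0; EF_B = 14
ES_C = 0; EF_C = 9
ES_D = 0; EF_D = 7
ES_E = max(EF_A=14, EF_C=9) = 14; EF_E = 14+14 = 28
ES_F = max(EF_C=9, EF_D=7) = 9; EF_F = 9+6 = 15
ES_G = 9; EF_G = 9+13 = 22
ES_H = 9; EF_H = 9+7 = 16
ES_I = max(EF_B=14, EF_C=9, EF_E=28, EF_F=15, EF_G=22, EF_H=16) = 28; EF_I = 28+3 = 31
Expected project duration μ = 31 hours. Critical path: A → E → I.

31 hours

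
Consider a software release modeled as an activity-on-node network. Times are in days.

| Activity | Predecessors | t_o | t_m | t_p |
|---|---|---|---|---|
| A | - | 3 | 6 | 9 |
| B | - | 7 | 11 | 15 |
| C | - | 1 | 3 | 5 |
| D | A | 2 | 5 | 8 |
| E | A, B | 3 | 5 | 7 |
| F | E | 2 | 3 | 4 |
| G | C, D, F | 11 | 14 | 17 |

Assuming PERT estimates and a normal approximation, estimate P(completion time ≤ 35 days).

0.863

te_A = (3 + 4·6 + 9)/6 = 36/6 = 6; σ²_A = ((9−3)/6)² = 1.000
te_B = (7 + 4·11 + 15)/6 = 66/6 = 11; σ²_B = ((15−7)/6)² = 1.778
te_C = (1 + 4·3 + 5)/6 = 18/6 = 3; σ²_C = ((5−1)/6)² = 0.444
te_D = (2 + 4·5 + 8)/6 = 30/6 = 5; σ²_D = ((8−2)/6)² = 1.000
te_E = (3 + 4·5 + 7)/6 = 30/6 = 5; σ²_E = ((7−3)/6)² = 0.444
te_F = (2 + 4·3 + 4)/6 = 18/6 = 3; σ²_F = ((4−2)/6)² = 0.111
te_G = (11 + 4·14 + 17)/6 = 84/6 = 14; σ²_G = ((17−11)/6)² = 1.000

Forward pass:
ES_A = 0; EF_A = 6
ES_B = 0; EF_B = 11
ES_C = 0; EF_C = 3
ES_D = 6; EF_D = 6+5 = 11
ES_E = max(EF_A=6, EF_B=11) = 11; EF_E = 11+5 = 16
ES_F = 16; EF_F = 16+3 = 19
ES_G = max(EF_C=3, EF_D=11, EF_F=19) = 19; EF_G = 19+14 = 33
Expected project duration μ = 33 days. Critical path: B → E → F → G.

Variance along critical path = 1.778 + 0.444 + 0.111 + 1.000 = 3.333; σ = √3.333 = 1.826 days.
Z = (35 − 33) / 1.826 = 1.095
P(T ≤ 35) = Φ(1.095) ≈ 0.863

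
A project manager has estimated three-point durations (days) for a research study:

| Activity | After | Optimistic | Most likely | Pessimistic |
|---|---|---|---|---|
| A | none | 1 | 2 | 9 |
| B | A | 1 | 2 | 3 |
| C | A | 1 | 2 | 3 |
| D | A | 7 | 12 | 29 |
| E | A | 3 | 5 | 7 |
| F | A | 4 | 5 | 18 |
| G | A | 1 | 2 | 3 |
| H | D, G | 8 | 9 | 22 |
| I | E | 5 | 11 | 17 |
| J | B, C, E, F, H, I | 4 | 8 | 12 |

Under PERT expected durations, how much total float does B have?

te_A = (1 + 4·2 + 9)/6 = 18/6 = 3
te_B = (1 + 4·2 + 3)/6 = 12/6 = 2
te_C = (1 + 4·2 + 3)/6 = 12/6 = 2
te_D = (7 + 4·12 + 29)/6 = 84/6 = 14
te_E = (3 + 4·5 + 7)/6 = 30/6 = 5
te_F = (4 + 4·5 + 18)/6 = 42/6 = 7
te_G = (1 + 4·2 + 3)/6 = 12/6 = 2
te_H = (8 + 4·9 + 22)/6 = 66/6 = 11
te_I = (5 + 4·11 + 17)/6 = 66/6 = 11
te_J = (4 + 4·8 + 12)/6 = 48/6 = 8

Forward pass:
ES_A = 0; EF_A = 3
ES_B = 3; EF_B = 3+2 = 5
ES_C = 3; EF_C = 3+2 = 5
ES_D = 3; EF_D = 3+14 = 17
ES_E = 3; EF_E = 3+5 = 8
ES_F = 3; EF_F = 3+7 = 10
ES_G = 3; EF_G = 3+2 = 5
ES_H = max(EF_D=17, EF_G=5) = 17; EF_H = 17+11 = 28
ES_I = 8; EF_I = 8+11 = 19
ES_J = max(EF_B=5, EF_C=5, EF_E=8, EF_F=10, EF_H=28, EF_I=19) = 28; EF_J = 28+8 = 36
Expected project duration μ = 36 days. Critical path: A → D → H → J.

Backward pass:
LF_J = 36; LS_J = 36−8 = 28
LF_I = LS_J = 28; LS_I = 28−11 = 17
LF_H = LS_J = 28; LS_H = 28−11 = 17
LF_G = LS_H = 17; LS_G = 17−2 = 15
LF_F = LS_J = 28; LS_F = 28−7 = 21
LF_E = min(LS_I=17, LS_J=28) = 17; LS_E = 17−5 = 12
LF_D = LS_H = 17; LS_D = 17−14 = 3
LF_C = LS_J = 28; LS_C = 28−2 = 26
LF_B = LS_J = 28; LS_B = 28−2 = 26
LF_A = min(LS_B=26, LS_C=26, LS_D=3, LS_E=12, LS_F=21, LS_G=15) = 3; LS_A = 3−3 = 0
Slack_B = LS_B − ES_B = 26 − 3 = 23

23 days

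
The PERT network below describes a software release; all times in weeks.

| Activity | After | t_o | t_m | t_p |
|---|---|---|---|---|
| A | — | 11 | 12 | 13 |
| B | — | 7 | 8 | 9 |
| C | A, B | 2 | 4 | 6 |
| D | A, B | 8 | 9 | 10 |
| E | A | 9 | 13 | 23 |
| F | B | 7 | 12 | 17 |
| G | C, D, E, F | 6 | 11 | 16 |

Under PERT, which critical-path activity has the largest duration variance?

te_A = (11 + 4·12 + 13)/6 = 72/6 = 12; σ²_A = ((13−11)/6)² = 0.111
te_B = (7 + 4·8 + 9)/6 = 48/6 = 8; σ²_B = ((9−7)/6)² = 0.111
te_C = (2 + 4·4 + 6)/6 = 24/6 = 4; σ²_C = ((6−2)/6)² = 0.444
te_D = (8 + 4·9 + 10)/6 = 54/6 = 9; σ²_D = ((10−8)/6)² = 0.111
te_E = (9 + 4·13 + 23)/6 = 84/6 = 14; σ²_E = ((23−9)/6)² = 5.444
te_F = (7 + 4·12 + 17)/6 = 72/6 = 12; σ²_F = ((17−7)/6)² = 2.778
te_G = (6 + 4·11 + 16)/6 = 66/6 = 11; σ²_G = ((16−6)/6)² = 2.778

Forward pass:
ES_A = 0; EF_A = 12
ES_B = 0; EF_B = 8
ES_C = max(EF_A=12, EF_B=8) = 12; EF_C = 12+4 = 16
ES_D = max(EF_A=12, EF_B=8) = 12; EF_D = 12+9 = 21
ES_E = 12; EF_E = 12+14 = 26
ES_F = 8; EF_F = 8+12 = 20
ES_G = max(EF_C=16, EF_D=21, EF_E=26, EF_F=20) = 26; EF_G = 26+11 = 37
Expected project duration μ = 37 weeks. Critical path: A → E → G.

Variances on critical path: σ²_A=0.111, σ²_E=5.444, σ²_G=2.778.
Largest is σ²_E = 5.444.

E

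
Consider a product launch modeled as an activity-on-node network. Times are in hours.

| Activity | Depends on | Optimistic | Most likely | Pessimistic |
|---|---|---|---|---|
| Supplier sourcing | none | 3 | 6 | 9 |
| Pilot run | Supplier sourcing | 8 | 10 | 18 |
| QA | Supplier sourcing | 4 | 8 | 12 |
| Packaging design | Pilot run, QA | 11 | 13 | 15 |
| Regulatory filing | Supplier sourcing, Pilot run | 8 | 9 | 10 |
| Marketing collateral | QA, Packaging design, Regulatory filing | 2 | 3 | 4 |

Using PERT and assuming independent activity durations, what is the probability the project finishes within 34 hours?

0.685

te_Supplier sourcing = (3 + 4·6 + 9)/6 = 36/6 = 6; σ²_Supplier sourcing = ((9−3)/6)² = 1.000
te_Pilot run = (8 + 4·10 + 18)/6 = 66/6 = 11; σ²_Pilot run = ((18−8)/6)² = 2.778
te_QA = (4 + 4·8 + 12)/6 = 48/6 = 8; σ²_QA = ((12−4)/6)² = 1.778
te_Packaging design = (11 + 4·13 + 15)/6 = 78/6 = 13; σ²_Packaging design = ((15−11)/6)² = 0.444
te_Regulatory filing = (8 + 4·9 + 10)/6 = 54/6 = 9; σ²_Regulatory filing = ((10−8)/6)² = 0.111
te_Marketing collateral = (2 + 4·3 + 4)/6 = 18/6 = 3; σ²_Marketing collateral = ((4−2)/6)² = 0.111

Forward pass:
ES_Supplier sourcing = 0; EF_Supplier sourcing = 6
ES_Pilot run = 6; EF_Pilot run = 6+11 = 17
ES_QA = 6; EF_QA = 6+8 = 14
ES_Packaging design = max(EF_Pilot run=17, EF_QA=14) = 17; EF_Packaging design = 17+13 = 30
ES_Regulatory filing = max(EF_Supplier sourcing=6, EF_Pilot run=17) = 17; EF_Regulatory filing = 17+9 = 26
ES_Marketing collateral = max(EF_QA=14, EF_Packaging design=30, EF_Regulatory filing=26) = 30; EF_Marketing collateral = 30+3 = 33
Expected project duration μ = 33 hours. Critical path: Supplier sourcing → Pilot run → Packaging design → Marketing collateral.

Variance along critical path = 1.000 + 2.778 + 0.444 + 0.111 = 4.333; σ = √4.333 = 2.082 hours.
Z = (34 − 33) / 2.082 = 0.480
P(T ≤ 34) = Φ(0.480) ≈ 0.685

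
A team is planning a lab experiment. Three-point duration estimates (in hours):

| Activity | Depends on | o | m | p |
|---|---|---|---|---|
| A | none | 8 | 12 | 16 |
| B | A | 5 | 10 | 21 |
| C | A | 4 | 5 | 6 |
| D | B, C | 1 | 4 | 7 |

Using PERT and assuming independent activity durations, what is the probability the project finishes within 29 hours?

0.738

te_A = (8 + 4·12 + 16)/6 = 72/6 = 12; σ²_A = ((16−8)/6)² = 1.778
te_B = (5 + 4·10 + 21)/6 = 66/6 = 11; σ²_B = ((21−5)/6)² = 7.111
te_C = (4 + 4·5 + 6)/6 = 30/6 = 5; σ²_C = ((6−4)/6)² = 0.111
te_D = (1 + 4·4 + 7)/6 = 24/6 = 4; σ²_D = ((7−1)/6)² = 1.000

Forward pass:
ES_A = 0; EF_A = 12
ES_B = 12; EF_B = 12+11 = 23
ES_C = 12; EF_C = 12+5 = 17
ES_D = max(EF_B=23, EF_C=17) = 23; EF_D = 23+4 = 27
Expected project duration μ = 27 hours. Critical path: A → B → D.

Variance along critical path = 1.778 + 7.111 + 1.000 = 9.889; σ = √9.889 = 3.145 hours.
Z = (29 − 27) / 3.145 = 0.636
P(T ≤ 29) = Φ(0.636) ≈ 0.738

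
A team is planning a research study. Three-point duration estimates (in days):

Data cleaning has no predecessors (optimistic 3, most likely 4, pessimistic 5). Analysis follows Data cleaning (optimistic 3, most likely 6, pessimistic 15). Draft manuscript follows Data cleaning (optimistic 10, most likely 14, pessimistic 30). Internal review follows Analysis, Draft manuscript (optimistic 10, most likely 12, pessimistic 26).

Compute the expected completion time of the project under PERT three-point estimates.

te_Data cleaning = (3 + 4·4 + 5)/6 = 24/6 = 4
te_Analysis = (3 + 4·6 + 15)/6 = 42/6 = 7
te_Draft manuscript = (10 + 4·14 + 30)/6 = 96/6 = 16
te_Internal review = (10 + 4·12 + 26)/6 = 84/6 = 14

Forward pass:
ES_Data cleaning = 0; EF_Data cleaning = 4
ES_Analysis = 4; EF_Analysis = 4+7 = 11
ES_Draft manuscript = 4; EF_Draft manuscript = 4+16 = 20
ES_Internal review = max(EF_Analysis=11, EF_Draft manuscript=20) = 20; EF_Internal review = 20+14 = 34
Expected project duration μ = 34 days. Critical path: Data cleaning → Draft manuscript → Internal review.

34 days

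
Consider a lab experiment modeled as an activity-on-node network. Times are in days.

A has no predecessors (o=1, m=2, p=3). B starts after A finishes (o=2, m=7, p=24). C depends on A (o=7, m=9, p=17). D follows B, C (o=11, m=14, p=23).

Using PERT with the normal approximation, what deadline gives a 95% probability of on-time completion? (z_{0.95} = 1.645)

te_A = (1 + 4·2 + 3)/6 = 12/6 = 2; σ²_A = ((3−1)/6)² = 0.111
te_B = (2 + 4·7 + 24)/6 = 54/6 = 9; σ²_B = ((24−2)/6)² = 13.444
te_C = (7 + 4·9 + 17)/6 = 60/6 = 10; σ²_C = ((17−7)/6)² = 2.778
te_D = (11 + 4·14 + 23)/6 = 90/6 = 15; σ²_D = ((23−11)/6)² = 4.000

Forward pass:
ES_A = 0; EF_A = 2
ES_B = 2; EF_B = 2+9 = 11
ES_C = 2; EF_C = 2+10 = 12
ES_D = max(EF_B=11, EF_C=12) = 12; EF_D = 12+15 = 27
Expected project duration μ = 27 days. Critical path: A → C → D.

Variance along critical path = 0.111 + 2.778 + 4.000 = 6.889; σ = 2.625 days.
D = μ + z·σ = 27 + 1.645·2.625 = 31.3 days

31.3 days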